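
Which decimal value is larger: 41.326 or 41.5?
41.5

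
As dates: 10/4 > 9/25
True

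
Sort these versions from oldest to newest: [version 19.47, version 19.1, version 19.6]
[version 19.1, version 19.6, version 19.47]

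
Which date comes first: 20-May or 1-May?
1-May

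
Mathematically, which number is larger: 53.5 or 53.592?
53.592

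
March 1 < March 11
True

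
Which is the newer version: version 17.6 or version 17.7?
version 17.7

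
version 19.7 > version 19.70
False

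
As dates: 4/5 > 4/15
False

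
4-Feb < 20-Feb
True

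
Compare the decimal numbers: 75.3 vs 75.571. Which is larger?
75.571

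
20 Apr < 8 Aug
True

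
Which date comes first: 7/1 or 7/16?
7/1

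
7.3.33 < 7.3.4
False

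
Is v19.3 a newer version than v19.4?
No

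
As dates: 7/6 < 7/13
True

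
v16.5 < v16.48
True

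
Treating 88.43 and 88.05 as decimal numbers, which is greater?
88.43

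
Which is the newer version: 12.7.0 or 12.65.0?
12.65.0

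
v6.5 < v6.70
True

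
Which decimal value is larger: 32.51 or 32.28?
32.51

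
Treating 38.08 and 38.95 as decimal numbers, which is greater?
38.95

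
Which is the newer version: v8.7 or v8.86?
v8.86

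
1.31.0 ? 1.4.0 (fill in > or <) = >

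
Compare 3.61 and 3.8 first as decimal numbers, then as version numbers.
As decimals: 3.61 < 3.8. As versions: v3.61 > v3.8 (minor version 61 > 8).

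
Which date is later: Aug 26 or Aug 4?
Aug 26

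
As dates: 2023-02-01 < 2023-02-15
True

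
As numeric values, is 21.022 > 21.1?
False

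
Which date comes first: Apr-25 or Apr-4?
Apr-4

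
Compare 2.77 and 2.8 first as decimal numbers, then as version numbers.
As decimals: 2.77 < 2.8. As versions: v2.77 > v2.8 (minor version 77 > 8).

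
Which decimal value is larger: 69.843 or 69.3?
69.843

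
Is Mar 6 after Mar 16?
No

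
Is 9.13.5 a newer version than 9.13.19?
No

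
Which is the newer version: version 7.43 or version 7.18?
version 7.43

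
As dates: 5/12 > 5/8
True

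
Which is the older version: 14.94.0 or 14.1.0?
14.1.0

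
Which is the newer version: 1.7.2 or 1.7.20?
1.7.20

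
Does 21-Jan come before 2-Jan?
No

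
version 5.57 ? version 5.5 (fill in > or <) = >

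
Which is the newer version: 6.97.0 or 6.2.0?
6.97.0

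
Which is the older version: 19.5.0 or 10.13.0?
10.13.0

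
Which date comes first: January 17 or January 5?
January 5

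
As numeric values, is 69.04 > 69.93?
False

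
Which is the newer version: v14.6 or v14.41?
v14.41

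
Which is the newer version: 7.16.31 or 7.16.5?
7.16.31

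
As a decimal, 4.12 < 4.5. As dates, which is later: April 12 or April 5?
April 12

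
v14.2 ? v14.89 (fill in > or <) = <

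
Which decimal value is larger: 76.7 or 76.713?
76.713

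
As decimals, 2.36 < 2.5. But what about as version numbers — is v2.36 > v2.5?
True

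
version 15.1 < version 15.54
True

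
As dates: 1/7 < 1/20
True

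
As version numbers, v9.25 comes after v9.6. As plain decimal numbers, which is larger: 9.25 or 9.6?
9.6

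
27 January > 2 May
False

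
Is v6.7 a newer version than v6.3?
Yes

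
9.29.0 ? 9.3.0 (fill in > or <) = >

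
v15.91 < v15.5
False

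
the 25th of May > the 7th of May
True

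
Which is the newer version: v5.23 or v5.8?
v5.23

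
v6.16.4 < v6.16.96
True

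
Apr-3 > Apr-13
False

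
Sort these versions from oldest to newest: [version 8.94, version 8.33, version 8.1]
[version 8.1, version 8.33, version 8.94]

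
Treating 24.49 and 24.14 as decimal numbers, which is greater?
24.49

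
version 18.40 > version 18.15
True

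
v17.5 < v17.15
True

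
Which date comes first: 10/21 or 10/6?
10/6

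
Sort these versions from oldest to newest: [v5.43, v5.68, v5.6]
[v5.6, v5.43, v5.68]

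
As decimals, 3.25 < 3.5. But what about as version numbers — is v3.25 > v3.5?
True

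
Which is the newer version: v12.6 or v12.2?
v12.6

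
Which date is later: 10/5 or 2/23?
10/5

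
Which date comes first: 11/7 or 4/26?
4/26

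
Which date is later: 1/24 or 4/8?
4/8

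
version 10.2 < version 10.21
True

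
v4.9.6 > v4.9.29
False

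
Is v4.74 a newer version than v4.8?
Yes. Version numbers are compared segment by segment as integers, not as decimals: minor version 74 > 8, so v4.74 > v4.8 (even though the decimal 4.74 < 4.8).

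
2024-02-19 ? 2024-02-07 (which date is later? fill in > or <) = >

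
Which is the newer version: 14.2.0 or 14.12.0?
14.12.0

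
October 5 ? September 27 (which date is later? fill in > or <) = >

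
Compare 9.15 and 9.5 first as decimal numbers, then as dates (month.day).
As decimals: 9.15 < 9.5. As dates: 9/15 is later than 9/5 (day 15 > day 5).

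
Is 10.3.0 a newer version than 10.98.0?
No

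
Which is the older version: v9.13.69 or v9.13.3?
v9.13.3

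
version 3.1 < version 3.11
True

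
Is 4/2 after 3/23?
Yes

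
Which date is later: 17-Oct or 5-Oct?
17-Oct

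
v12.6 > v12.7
False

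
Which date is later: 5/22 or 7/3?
7/3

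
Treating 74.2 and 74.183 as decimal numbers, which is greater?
74.2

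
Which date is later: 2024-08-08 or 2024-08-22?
2024-08-22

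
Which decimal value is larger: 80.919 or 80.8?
80.919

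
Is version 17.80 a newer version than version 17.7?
Yes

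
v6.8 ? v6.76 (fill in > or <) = <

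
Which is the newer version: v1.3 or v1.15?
v1.15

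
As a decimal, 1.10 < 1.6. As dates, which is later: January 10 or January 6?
January 10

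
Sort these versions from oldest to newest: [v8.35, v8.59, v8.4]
[v8.4, v8.35, v8.59]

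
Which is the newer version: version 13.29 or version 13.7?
version 13.29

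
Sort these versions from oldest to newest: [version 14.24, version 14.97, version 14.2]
[version 14.2, version 14.24, version 14.97]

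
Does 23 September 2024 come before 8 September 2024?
No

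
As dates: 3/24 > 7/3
False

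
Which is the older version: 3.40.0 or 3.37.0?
3.37.0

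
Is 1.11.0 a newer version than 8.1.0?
No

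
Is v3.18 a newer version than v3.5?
Yes. Version numbers are compared segment by segment as integers, not as decimals: minor version 18 > 5, so v3.18 > v3.5 (even though the decimal 3.18 < 3.5).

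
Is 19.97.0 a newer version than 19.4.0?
Yes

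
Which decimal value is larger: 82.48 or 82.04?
82.48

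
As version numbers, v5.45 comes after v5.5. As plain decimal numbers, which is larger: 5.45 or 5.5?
5.5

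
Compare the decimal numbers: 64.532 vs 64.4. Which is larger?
64.532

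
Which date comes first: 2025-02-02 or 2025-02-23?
2025-02-02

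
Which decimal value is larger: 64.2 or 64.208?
64.208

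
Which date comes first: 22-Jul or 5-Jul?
5-Jul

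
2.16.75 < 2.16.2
False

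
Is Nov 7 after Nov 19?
No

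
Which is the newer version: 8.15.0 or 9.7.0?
9.7.0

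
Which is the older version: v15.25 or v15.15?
v15.15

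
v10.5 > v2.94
True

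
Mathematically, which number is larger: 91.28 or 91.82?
91.82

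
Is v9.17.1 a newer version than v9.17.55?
No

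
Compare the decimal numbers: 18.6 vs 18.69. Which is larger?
18.69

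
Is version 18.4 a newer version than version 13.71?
Yes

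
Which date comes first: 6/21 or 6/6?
6/6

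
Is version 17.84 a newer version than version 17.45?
Yes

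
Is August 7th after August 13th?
No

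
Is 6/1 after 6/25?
No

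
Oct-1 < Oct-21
True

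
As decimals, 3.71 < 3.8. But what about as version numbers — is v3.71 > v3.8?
True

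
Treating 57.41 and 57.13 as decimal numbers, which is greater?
57.41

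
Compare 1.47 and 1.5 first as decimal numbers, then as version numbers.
As decimals: 1.47 < 1.5. As versions: v1.47 > v1.5 (minor version 47 > 5).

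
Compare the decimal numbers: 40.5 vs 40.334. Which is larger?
40.5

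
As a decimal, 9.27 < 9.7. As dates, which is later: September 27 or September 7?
September 27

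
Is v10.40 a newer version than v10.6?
Yes. Version numbers are compared segment by segment as integers, not as decimals: minor version 40 > 6, so v10.40 > v10.6 (even though the decimal 10.40 < 10.6).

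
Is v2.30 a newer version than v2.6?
Yes. Version numbers are compared segment by segment as integers, not as decimals: minor version 30 > 6, so v2.30 > v2.6 (even though the decimal 2.30 < 2.6).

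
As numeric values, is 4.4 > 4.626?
False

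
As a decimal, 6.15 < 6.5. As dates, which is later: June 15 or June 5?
June 15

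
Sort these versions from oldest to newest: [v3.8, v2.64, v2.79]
[v2.64, v2.79, v3.8]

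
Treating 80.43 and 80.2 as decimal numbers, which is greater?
80.43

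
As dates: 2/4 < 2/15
True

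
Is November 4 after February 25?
Yes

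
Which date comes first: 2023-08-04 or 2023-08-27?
2023-08-04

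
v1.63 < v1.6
False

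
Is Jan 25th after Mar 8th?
No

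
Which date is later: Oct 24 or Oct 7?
Oct 24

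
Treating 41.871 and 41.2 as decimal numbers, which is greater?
41.871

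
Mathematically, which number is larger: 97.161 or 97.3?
97.3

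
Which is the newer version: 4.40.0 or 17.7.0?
17.7.0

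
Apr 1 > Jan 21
True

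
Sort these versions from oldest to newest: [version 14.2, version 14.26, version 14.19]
[version 14.2, version 14.19, version 14.26]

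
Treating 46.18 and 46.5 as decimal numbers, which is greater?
46.5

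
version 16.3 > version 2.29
True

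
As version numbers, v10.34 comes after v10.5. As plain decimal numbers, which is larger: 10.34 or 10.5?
10.5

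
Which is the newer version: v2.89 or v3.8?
v3.8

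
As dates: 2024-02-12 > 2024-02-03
True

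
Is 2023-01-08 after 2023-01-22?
No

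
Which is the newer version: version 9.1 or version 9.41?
version 9.41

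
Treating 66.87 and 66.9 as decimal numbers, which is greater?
66.9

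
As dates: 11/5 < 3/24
False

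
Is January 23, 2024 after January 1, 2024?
Yes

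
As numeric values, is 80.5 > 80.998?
False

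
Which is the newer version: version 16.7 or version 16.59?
version 16.59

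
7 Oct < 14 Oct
True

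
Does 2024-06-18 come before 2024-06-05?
No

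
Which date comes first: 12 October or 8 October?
8 October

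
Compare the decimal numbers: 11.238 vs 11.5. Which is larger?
11.5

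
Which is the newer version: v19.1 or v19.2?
v19.2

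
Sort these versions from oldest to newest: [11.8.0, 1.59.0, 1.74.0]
[1.59.0, 1.74.0, 11.8.0]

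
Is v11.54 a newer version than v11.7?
Yes. Version numbers are compared segment by segment as integers, not as decimals: minor version 54 > 7, so v11.54 > v11.7 (even though the decimal 11.54 < 11.7).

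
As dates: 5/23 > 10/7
False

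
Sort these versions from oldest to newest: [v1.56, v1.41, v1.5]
[v1.5, v1.41, v1.56]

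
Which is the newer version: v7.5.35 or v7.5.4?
v7.5.35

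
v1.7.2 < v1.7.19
True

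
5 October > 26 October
False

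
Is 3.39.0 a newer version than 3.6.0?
Yes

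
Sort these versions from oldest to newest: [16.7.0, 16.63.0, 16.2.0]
[16.2.0, 16.7.0, 16.63.0]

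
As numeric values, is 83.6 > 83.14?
True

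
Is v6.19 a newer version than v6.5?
Yes. Version numbers are compared segment by segment as integers, not as decimals: minor version 19 > 5, so v6.19 > v6.5 (even though the decimal 6.19 < 6.5).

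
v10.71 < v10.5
False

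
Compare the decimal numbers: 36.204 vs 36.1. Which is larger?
36.204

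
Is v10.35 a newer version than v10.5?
Yes. Version numbers are compared segment by segment as integers, not as decimals: minor version 35 > 5, so v10.35 > v10.5 (even though the decimal 10.35 < 10.5).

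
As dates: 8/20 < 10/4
True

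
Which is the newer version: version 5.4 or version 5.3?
version 5.4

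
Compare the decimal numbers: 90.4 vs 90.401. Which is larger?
90.401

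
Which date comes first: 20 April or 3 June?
20 April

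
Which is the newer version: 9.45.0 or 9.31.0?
9.45.0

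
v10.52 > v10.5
True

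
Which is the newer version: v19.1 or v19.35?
v19.35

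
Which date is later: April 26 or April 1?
April 26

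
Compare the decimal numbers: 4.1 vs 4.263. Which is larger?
4.263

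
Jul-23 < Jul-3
False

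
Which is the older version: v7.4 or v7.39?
v7.4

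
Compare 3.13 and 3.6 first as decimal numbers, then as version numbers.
As decimals: 3.13 < 3.6. As versions: v3.13 > v3.6 (minor version 13 > 6).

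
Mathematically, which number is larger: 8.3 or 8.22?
8.3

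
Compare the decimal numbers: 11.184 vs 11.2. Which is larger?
11.2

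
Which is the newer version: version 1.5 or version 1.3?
version 1.5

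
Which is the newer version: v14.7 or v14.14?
v14.14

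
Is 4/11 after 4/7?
Yes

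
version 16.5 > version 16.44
False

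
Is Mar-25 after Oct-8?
No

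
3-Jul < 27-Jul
True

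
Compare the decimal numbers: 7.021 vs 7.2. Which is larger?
7.2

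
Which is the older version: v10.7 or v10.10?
v10.7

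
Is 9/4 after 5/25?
Yes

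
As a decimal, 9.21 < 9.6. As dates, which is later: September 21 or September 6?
September 21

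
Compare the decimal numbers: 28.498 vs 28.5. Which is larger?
28.5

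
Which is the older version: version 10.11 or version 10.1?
version 10.1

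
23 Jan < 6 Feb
True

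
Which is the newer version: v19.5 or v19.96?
v19.96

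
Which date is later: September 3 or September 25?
September 25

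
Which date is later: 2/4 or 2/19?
2/19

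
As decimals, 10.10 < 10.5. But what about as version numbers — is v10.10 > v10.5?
True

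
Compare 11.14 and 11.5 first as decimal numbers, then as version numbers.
As decimals: 11.14 < 11.5. As versions: v11.14 > v11.5 (minor version 14 > 5).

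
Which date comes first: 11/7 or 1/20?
1/20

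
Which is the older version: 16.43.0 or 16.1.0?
16.1.0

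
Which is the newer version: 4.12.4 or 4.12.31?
4.12.31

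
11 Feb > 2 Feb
True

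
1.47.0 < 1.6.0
False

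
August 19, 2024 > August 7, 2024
True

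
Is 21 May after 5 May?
Yes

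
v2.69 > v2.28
True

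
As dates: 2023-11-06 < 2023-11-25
True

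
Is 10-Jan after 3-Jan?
Yes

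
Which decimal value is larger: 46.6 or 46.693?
46.693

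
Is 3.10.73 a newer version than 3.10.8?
Yes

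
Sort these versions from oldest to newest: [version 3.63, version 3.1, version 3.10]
[version 3.1, version 3.10, version 3.63]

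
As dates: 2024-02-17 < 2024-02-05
False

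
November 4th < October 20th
False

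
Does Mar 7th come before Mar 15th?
Yes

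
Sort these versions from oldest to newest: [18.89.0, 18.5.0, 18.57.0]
[18.5.0, 18.57.0, 18.89.0]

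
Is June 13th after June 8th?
Yes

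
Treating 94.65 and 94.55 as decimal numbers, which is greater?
94.65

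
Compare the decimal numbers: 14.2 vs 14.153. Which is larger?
14.2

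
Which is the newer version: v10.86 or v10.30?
v10.86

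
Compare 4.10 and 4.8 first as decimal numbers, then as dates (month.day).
As decimals: 4.10 < 4.8. As dates: 4/10 is later than 4/8 (day 10 > day 8).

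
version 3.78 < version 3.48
False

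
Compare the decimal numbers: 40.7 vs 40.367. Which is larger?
40.7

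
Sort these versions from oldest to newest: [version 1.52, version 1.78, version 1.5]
[version 1.5, version 1.52, version 1.78]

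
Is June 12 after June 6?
Yes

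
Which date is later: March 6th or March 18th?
March 18th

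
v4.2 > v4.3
False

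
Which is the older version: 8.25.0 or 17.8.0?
8.25.0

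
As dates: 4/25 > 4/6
True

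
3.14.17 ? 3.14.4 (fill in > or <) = >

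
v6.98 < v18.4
True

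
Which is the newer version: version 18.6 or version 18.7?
version 18.7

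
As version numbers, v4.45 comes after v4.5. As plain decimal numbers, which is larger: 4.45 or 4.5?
4.5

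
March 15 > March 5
True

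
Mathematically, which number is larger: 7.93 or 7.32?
7.93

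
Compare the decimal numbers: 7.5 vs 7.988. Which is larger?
7.988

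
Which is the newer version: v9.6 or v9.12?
v9.12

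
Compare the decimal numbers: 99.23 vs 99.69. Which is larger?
99.69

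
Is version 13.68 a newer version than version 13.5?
Yes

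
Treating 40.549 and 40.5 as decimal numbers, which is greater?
40.549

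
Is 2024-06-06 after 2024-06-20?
No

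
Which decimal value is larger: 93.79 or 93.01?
93.79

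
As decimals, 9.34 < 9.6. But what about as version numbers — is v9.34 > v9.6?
True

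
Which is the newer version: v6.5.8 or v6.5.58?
v6.5.58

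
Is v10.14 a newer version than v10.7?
Yes. Version numbers are compared segment by segment as integers, not as decimals: minor version 14 > 7, so v10.14 > v10.7 (even though the decimal 10.14 < 10.7).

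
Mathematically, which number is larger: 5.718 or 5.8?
5.8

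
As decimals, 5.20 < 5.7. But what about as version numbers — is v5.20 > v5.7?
True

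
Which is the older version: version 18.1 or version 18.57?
version 18.1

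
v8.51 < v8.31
False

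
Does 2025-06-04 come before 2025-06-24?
Yes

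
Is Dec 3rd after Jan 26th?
Yes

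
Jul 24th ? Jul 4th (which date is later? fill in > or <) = >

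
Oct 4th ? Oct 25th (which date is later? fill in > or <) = <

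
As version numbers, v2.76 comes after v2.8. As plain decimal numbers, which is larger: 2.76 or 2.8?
2.8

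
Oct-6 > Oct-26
False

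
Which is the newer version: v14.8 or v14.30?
v14.30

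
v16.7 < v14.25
False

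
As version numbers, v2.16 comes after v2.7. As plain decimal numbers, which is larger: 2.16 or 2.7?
2.7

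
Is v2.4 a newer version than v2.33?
No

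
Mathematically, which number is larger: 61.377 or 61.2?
61.377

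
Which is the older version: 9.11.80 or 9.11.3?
9.11.3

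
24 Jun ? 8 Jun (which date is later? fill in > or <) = >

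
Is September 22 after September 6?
Yes. Day 22 comes after day 6 in September — this is a date comparison, not a decimal one (the decimal 9.22 would be smaller than 9.6).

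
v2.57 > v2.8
True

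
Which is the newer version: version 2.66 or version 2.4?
version 2.66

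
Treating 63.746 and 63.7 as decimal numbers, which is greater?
63.746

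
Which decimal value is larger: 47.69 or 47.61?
47.69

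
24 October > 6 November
False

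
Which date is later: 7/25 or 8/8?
8/8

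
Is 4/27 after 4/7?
Yes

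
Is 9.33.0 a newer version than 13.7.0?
No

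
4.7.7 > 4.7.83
False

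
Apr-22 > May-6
False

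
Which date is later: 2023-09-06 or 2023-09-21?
2023-09-21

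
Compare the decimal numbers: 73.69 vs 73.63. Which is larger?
73.69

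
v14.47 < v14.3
False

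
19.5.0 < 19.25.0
True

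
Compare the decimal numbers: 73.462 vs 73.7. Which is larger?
73.7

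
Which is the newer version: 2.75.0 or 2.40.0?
2.75.0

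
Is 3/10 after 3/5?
Yes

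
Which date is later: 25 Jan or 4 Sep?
4 Sep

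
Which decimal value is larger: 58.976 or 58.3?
58.976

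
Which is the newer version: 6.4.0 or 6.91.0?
6.91.0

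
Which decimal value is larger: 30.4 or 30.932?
30.932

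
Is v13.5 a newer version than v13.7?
No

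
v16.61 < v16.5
False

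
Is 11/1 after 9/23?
Yes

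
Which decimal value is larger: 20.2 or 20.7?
20.7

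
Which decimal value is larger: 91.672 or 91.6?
91.672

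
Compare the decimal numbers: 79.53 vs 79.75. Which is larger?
79.75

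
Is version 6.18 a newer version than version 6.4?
Yes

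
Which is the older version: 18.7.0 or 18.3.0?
18.3.0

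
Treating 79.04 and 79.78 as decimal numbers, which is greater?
79.78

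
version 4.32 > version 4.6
True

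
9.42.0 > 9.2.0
True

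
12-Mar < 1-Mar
False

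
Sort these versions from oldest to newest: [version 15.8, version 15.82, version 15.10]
[version 15.8, version 15.10, version 15.82]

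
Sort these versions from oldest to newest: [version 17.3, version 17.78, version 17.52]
[version 17.3, version 17.52, version 17.78]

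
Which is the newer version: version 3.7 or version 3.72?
version 3.72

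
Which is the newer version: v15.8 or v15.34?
v15.34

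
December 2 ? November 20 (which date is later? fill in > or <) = >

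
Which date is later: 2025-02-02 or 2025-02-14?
2025-02-14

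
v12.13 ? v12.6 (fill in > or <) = >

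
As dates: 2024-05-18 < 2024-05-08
False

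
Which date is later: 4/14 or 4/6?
4/14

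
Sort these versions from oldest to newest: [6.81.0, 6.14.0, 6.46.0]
[6.14.0, 6.46.0, 6.81.0]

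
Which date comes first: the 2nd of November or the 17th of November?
the 2nd of November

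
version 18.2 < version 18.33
True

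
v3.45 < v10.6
True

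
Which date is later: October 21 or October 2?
October 21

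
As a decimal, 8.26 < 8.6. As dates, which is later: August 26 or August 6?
August 26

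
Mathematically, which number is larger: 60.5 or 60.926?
60.926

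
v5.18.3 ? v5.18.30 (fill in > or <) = <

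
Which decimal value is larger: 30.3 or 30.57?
30.57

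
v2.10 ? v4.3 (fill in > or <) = <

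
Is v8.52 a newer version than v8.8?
Yes. Version numbers are compared segment by segment as integers, not as decimals: minor version 52 > 8, so v8.52 > v8.8 (even though the decimal 8.52 < 8.8).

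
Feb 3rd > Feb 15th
False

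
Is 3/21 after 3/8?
Yes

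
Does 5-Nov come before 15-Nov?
Yes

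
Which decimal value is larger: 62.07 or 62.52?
62.52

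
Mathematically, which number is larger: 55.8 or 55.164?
55.8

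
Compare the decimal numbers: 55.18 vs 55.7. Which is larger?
55.7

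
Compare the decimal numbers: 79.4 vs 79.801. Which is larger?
79.801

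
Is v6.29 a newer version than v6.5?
Yes. Version numbers are compared segment by segment as integers, not as decimals: minor version 29 > 5, so v6.29 > v6.5 (even though the decimal 6.29 < 6.5).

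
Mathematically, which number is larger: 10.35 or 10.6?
10.6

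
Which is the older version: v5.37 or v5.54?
v5.37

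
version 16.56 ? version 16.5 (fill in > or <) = >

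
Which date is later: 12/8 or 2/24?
12/8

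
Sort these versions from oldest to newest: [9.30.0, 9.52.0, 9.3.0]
[9.3.0, 9.30.0, 9.52.0]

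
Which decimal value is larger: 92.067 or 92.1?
92.1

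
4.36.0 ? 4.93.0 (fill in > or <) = <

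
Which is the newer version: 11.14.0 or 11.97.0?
11.97.0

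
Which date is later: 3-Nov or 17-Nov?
17-Nov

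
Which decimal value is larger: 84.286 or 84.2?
84.286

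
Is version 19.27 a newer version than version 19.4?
Yes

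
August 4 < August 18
True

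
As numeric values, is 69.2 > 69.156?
True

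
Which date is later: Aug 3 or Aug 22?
Aug 22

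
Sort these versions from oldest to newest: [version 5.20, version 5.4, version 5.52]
[version 5.4, version 5.20, version 5.52]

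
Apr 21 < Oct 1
True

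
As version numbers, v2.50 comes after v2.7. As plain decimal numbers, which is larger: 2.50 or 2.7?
2.7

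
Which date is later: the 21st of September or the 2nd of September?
the 21st of September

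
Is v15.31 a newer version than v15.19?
Yes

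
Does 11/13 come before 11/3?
No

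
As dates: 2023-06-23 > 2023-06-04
True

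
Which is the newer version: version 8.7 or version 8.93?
version 8.93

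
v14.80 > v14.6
True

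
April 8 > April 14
False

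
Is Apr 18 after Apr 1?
Yes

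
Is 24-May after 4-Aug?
No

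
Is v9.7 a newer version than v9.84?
No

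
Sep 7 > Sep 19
False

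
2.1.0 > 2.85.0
False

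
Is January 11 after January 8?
Yes. Day 11 comes after day 8 in January — this is a date comparison, not a decimal one (the decimal 1.11 would be smaller than 1.8).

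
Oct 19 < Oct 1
False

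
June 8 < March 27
False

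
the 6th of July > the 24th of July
False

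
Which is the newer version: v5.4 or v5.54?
v5.54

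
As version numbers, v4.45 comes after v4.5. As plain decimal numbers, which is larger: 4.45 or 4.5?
4.5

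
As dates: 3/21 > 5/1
False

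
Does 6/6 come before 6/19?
Yes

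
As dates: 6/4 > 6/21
False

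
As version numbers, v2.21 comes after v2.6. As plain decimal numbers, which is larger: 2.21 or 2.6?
2.6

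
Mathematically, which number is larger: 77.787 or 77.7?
77.787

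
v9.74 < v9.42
False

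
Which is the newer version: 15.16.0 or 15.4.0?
15.16.0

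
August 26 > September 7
False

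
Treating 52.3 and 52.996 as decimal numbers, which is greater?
52.996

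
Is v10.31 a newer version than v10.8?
Yes. Version numbers are compared segment by segment as integers, not as decimals: minor version 31 > 8, so v10.31 > v10.8 (even though the decimal 10.31 < 10.8).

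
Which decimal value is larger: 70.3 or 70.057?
70.3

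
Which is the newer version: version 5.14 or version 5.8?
version 5.14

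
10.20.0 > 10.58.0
False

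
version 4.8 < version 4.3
False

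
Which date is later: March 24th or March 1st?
March 24th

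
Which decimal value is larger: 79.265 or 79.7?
79.7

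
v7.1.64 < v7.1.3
False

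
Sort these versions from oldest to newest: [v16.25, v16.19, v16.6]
[v16.6, v16.19, v16.25]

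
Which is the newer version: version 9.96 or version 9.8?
version 9.96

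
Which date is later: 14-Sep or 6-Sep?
14-Sep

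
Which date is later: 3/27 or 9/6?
9/6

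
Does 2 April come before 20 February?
No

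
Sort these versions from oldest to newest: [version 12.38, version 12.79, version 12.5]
[version 12.5, version 12.38, version 12.79]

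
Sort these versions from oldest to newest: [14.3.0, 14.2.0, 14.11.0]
[14.2.0, 14.3.0, 14.11.0]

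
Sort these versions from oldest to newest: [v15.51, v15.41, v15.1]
[v15.1, v15.41, v15.51]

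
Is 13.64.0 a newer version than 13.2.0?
Yes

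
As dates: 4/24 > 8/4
False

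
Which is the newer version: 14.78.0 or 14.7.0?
14.78.0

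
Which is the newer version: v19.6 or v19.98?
v19.98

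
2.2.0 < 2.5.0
True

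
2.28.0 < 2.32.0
True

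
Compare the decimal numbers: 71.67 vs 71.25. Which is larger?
71.67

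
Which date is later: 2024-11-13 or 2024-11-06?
2024-11-13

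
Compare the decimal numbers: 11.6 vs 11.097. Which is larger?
11.6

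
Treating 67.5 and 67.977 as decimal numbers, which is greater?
67.977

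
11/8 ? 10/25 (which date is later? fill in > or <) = >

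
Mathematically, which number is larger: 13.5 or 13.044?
13.5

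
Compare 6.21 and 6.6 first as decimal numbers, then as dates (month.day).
As decimals: 6.21 < 6.6. As dates: 6/21 is later than 6/6 (day 21 > day 6).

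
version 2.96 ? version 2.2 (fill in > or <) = >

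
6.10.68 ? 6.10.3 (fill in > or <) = >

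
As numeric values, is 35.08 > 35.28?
False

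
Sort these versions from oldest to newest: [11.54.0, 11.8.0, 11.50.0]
[11.8.0, 11.50.0, 11.54.0]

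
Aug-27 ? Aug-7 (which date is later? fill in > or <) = >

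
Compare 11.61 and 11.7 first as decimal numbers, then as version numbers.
As decimals: 11.61 < 11.7. As versions: v11.61 > v11.7 (minor version 61 > 7).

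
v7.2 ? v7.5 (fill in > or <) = <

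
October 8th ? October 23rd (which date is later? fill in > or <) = <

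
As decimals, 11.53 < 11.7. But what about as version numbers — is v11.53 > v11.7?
True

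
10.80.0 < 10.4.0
False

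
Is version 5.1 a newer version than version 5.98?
No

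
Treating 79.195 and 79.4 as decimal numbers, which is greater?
79.4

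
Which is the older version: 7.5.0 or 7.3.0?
7.3.0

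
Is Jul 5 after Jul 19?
No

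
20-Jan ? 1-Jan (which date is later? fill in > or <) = >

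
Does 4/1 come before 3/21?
No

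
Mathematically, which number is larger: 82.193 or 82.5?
82.5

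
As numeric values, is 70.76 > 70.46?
True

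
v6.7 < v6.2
False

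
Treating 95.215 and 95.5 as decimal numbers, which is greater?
95.5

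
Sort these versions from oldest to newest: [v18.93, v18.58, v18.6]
[v18.6, v18.58, v18.93]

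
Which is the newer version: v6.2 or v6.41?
v6.41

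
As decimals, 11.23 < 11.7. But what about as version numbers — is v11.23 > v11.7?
True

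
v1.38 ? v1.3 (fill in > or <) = >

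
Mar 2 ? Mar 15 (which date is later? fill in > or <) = <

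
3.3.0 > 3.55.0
False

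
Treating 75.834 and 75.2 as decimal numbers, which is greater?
75.834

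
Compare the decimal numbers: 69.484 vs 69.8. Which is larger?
69.8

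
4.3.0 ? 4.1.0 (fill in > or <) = >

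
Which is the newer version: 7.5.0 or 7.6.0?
7.6.0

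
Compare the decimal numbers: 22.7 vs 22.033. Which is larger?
22.7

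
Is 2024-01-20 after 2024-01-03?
Yes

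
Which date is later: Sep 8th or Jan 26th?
Sep 8th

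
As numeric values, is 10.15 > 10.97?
False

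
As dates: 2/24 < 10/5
True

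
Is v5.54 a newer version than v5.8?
Yes. Version numbers are compared segment by segment as integers, not as decimals: minor version 54 > 8, so v5.54 > v5.8 (even though the decimal 5.54 < 5.8).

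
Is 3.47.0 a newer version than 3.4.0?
Yes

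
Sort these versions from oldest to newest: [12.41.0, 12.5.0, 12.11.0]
[12.5.0, 12.11.0, 12.41.0]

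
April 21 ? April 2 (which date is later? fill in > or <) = >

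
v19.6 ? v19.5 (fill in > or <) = >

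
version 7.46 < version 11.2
True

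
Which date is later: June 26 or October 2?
October 2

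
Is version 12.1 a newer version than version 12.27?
No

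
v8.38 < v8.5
False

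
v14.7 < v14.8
True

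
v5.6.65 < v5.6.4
False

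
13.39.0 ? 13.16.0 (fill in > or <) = >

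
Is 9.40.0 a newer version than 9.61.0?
No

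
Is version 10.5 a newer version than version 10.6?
No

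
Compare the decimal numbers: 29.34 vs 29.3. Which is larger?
29.34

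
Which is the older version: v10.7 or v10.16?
v10.7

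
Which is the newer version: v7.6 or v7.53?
v7.53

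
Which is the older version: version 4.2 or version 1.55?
version 1.55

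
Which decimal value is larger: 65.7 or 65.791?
65.791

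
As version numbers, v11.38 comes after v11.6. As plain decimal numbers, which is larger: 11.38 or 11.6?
11.6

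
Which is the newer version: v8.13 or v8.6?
v8.13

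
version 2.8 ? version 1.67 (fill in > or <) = >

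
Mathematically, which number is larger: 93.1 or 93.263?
93.263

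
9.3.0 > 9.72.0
False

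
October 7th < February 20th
False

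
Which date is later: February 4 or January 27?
February 4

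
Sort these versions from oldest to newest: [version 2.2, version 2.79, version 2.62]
[version 2.2, version 2.62, version 2.79]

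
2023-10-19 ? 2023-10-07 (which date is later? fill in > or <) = >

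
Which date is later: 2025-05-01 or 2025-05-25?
2025-05-25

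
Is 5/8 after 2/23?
Yes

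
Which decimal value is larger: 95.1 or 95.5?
95.5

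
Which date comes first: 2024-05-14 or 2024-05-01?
2024-05-01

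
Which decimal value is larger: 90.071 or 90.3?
90.3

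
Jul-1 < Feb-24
False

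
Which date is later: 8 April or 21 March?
8 April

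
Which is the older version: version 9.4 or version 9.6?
version 9.4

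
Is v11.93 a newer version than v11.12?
Yes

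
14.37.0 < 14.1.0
False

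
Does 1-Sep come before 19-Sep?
Yes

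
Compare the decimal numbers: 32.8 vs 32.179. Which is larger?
32.8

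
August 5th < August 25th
True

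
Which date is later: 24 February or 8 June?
8 June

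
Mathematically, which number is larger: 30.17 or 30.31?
30.31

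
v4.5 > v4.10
False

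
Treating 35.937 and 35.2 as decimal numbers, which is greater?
35.937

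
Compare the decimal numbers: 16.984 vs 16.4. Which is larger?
16.984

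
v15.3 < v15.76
True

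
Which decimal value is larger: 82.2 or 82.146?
82.2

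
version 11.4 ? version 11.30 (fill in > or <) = <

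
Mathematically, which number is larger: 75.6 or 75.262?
75.6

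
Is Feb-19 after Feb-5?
Yes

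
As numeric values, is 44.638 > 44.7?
False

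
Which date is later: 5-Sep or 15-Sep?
15-Sep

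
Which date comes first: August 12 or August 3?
August 3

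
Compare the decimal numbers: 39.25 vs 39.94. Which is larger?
39.94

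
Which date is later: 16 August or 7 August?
16 August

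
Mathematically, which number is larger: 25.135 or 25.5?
25.5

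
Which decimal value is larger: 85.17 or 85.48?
85.48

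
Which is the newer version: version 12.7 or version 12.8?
version 12.8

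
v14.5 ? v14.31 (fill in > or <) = <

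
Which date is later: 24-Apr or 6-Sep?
6-Sep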